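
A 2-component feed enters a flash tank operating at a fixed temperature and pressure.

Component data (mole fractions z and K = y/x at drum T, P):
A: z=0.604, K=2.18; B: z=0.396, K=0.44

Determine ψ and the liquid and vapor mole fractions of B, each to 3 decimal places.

ψ = 0.743, x_B = 0.678, y_B = 0.298

Let ψ = V/F and solve Σ zᵢ(Kᵢ−1)/(1+ψ(Kᵢ−1)) = 0.
Check two-phase: ΣzᵢKᵢ = 1.491 > 1 and Σzᵢ/Kᵢ = 1.177 > 1, so g(0) = 0.491 > 0 and g(1) = -0.177 < 0.
Binary case is linear: z₁(K₁−1)(1+ψ(K₂−1)) + z₂(K₂−1)(1+ψ(K₁−1)) = 0
⇒ ψ = [z₁(K₁−1)+z₂(K₂−1)] / [−(K₁−1)(K₂−1)] = 0.4910/0.6608 = 0.743
Compositions from xᵢ = zᵢ/(1+ψ(Kᵢ−1)), yᵢ = Kᵢxᵢ:
  A: x = 0.322, y = 0.702
  B: x = 0.678, y = 0.298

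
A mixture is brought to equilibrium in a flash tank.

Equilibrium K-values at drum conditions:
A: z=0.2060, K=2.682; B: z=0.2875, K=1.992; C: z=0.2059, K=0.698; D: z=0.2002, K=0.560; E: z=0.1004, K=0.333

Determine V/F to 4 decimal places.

Newton iteration, V/F⁰ = 0.38:
  V/F = 0.3800: g = 0.15279, g' = -0.5261 → V/F = 0.6704
  V/F = 0.6704: g = 0.01010, g' = -0.4844 → V/F = 0.6912
Converged at V/F = 0.6912.

V/F = 0.6912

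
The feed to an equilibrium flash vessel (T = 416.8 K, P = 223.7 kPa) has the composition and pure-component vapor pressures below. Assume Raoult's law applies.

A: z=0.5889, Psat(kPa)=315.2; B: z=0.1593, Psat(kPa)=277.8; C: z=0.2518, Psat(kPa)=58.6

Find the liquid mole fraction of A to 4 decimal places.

x_A = 0.5176

Raoult's law: Kᵢ = Pᵢˢᵃᵗ/P = Pᵢˢᵃᵗ/223.7.
  K_A = 315.2/223.7 = 1.409030, K_B = 277.8/223.7 = 1.241842, K_C = 58.6/223.7 = 0.261958
Newton iteration, ψ⁰ = 0.5:
  ψ = 0.5000: g = -0.06018, g' = -0.4198 → ψ = 0.3567
  ψ = 0.3567: g = -0.00656, g' = -0.3356 → ψ = 0.3371
  ψ = 0.3371: g = -0.00008, g' = -0.3271 → ψ = 0.3369
Converged at ψ = 0.3369.
Compositions from xᵢ = zᵢ/(1+ψ(Kᵢ−1)), yᵢ = Kᵢxᵢ:
  A: x = 0.5176, y = 0.7293
  B: x = 0.1473, y = 0.1829
  C: x = 0.3351, y = 0.0878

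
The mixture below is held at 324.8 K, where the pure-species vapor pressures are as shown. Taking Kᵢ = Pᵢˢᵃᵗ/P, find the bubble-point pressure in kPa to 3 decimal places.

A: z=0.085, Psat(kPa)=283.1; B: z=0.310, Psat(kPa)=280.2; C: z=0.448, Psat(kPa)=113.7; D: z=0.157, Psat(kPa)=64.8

Pbub = 172.037 kPa

At the bubble point ψ → 0, so ΣzᵢKᵢ = 1 with Kᵢ = Pᵢˢᵃᵗ/P ⇒ P = ΣzᵢPᵢˢᵃᵗ.
P = 0.085·283.1 + 0.310·280.2 + 0.448·113.7 + 0.157·64.8 = 172.037 kPa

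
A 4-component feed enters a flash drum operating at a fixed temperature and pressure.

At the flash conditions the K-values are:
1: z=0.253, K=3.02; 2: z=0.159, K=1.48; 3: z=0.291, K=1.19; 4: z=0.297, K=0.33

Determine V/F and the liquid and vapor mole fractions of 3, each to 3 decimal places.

V/F = 0.612, x_3 = 0.261, y_3 = 0.310

Rachford–Rice: g(V/F) = Σ zᵢ(Kᵢ−1)/(1+V/F(Kᵢ−1)) = 0.
Check two-phase: ΣzᵢKᵢ = 1.444 > 1 and Σzᵢ/Kᵢ = 1.336 > 1, so g(0) = 0.444 > 0 and g(1) = -0.336 < 0.
Iterate (Newton) starting at V/F = 0.5:
  V/F = 0.500: g = 0.0671, g' = -0.590 → V/F = 0.614
  V/F = 0.614: g = -0.0013, g' = -0.621 → V/F = 0.612
Converged at V/F = 0.612.
Compositions from xᵢ = zᵢ/(1+V/F(Kᵢ−1)), yᵢ = Kᵢxᵢ:
  1: x = 0.113, y = 0.342
  2: x = 0.123, y = 0.182
  3: x = 0.261, y = 0.310
  4: x = 0.503, y = 0.166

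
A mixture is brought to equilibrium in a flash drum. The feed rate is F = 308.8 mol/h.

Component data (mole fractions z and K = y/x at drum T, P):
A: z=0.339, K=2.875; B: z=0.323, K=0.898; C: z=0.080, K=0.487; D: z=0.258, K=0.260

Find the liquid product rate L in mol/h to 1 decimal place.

Material balance + equilibrium reduce to Σ zᵢ(Kᵢ−1)/(1+V/F(Kᵢ−1)) = 0.
Check two-phase: ΣzᵢKᵢ = 1.371 > 1 and Σzᵢ/Kᵢ = 1.634 > 1, so g(0) = 0.371 > 0 and g(1) = -0.634 < 0.
Iterate (Newton) starting at V/F = 0.5:
  V/F = 0.500: g = -0.0649, g' = -0.715 → V/F = 0.409
  V/F = 0.409: g = -0.0005, g' = -0.710 → V/F = 0.408
Converged at V/F = 0.408.
Then V = V/F·F = 0.4085·308.8 = 126.1 mol/h and L = F − V = 182.7 mol/h.

L = 182.7 mol/h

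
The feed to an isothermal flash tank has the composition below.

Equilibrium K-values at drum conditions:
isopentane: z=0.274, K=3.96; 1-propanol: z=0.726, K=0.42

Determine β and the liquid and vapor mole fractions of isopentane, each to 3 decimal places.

Material balance + equilibrium reduce to Σ zᵢ(Kᵢ−1)/(1+β(Kᵢ−1)) = 0.
Feasibility: ΣzᵢKᵢ = 1.390, Σzᵢ/Kᵢ = 1.798 — both > 1, two phases present.
Binary case is linear: z₁(K₁−1)(1+β(K₂−1)) + z₂(K₂−1)(1+β(K₁−1)) = 0
⇒ β = [z₁(K₁−1)+z₂(K₂−1)] / [−(K₁−1)(K₂−1)] = 0.3900/1.7168 = 0.227
Compositions from xᵢ = zᵢ/(1+β(Kᵢ−1)), yᵢ = Kᵢxᵢ:
  isopentane: x = 0.164, y = 0.649
  1-propanol: x = 0.836, y = 0.351

β = 0.227, x_isopentane = 0.164, y_isopentane = 0.649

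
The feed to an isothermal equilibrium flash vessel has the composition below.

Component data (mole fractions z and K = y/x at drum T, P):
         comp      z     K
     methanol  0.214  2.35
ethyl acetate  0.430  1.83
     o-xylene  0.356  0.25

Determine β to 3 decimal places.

Newton–Raphson from β = 0.5:
  β = 0.500: g = -0.0025, g' = -0.800 → β = 0.497
Converged at β = 0.497.

β = 0.497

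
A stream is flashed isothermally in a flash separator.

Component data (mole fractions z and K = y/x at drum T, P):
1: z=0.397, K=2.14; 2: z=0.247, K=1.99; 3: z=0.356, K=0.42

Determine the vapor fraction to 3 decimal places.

ψ = 0.781

Rachford–Rice: g(ψ) = Σ zᵢ(Kᵢ−1)/(1+ψ(Kᵢ−1)) = 0.
Check two-phase: ΣzᵢKᵢ = 1.491 > 1 and Σzᵢ/Kᵢ = 1.157 > 1, so g(0) = 0.491 > 0 and g(1) = -0.157 < 0.
Newton–Raphson from ψ = 0.5:
  ψ = 0.500: g = 0.1610, g' = -0.555 → ψ = 0.790
  ψ = 0.790: g = -0.0058, g' = -0.627 → ψ = 0.781
Converged at ψ = 0.781.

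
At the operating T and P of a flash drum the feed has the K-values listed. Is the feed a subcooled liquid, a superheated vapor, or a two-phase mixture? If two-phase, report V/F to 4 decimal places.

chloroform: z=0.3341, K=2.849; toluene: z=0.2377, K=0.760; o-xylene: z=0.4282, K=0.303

two-phase, V/F = 0.2504

ΣzᵢKᵢ = 1.2622; Σzᵢ/Kᵢ = 1.8432.
Both exceed 1, so a two-phase solution exists.
Newton–Raphson from ψ = 0.33:
  ψ = 0.3300: g = -0.06591, g' = -0.8076 → ψ = 0.2484
  ψ = 0.2484: g = 0.00172, g' = -0.8561 → ψ = 0.2504
Converged at ψ = 0.2504.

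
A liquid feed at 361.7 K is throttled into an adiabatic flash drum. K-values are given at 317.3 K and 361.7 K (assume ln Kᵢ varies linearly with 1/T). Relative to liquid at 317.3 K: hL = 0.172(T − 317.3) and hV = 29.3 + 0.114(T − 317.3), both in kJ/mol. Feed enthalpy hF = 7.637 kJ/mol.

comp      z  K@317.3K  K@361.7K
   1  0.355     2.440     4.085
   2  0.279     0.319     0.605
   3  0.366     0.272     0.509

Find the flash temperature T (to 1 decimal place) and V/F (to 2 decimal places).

T = 329.1 K, V/F = 0.20

Adiabatic flash: solve Rachford–Rice at each trial T, then check hF = ψ·hV(T) + (1−ψ)·hL(T).
  T = 317.3 K: K = (2.440, 0.319, 0.272), RR gives ψ = 0.054, H_out = 1.574 kJ/mol
  T = 361.7 K: K = (4.085, 0.605, 0.509), RR gives ψ = 0.578, H_out = 23.075 kJ/mol
  T = 339.5 K: K = (3.211, 0.449, 0.380), RR gives ψ = 0.309, H_out = 12.475 kJ/mol
  T = 328.4 K: K = (2.812, 0.380, 0.323), RR gives ψ = 0.188, H_out = 7.307 kJ/mol
  T = 333.9 K: K = (3.006, 0.413, 0.351), RR gives ψ = 0.249, H_out = 9.904 kJ/mol
  T = 331.1 K: K = (2.907, 0.396, 0.336), RR gives ψ = 0.218, H_out = 8.595 kJ/mol
  T = 329.8 K: K = (2.861, 0.389, 0.330), RR gives ψ = 0.204, H_out = 7.978 kJ/mol
Linear interpolation between T = 328.4 (H_out = 7.307) and T = 329.8 (H_out = 7.978) on hF = 7.637 gives T ≈ 329.1 K, at which ψ = 0.20.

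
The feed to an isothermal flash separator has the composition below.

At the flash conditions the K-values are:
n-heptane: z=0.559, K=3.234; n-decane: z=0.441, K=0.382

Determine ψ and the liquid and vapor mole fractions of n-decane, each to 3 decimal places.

ψ = 0.707, x_n-decane = 0.783, y_n-decane = 0.299

Let ψ = V/F and solve Σ zᵢ(Kᵢ−1)/(1+ψ(Kᵢ−1)) = 0.
Feasibility: ΣzᵢKᵢ = 1.976, Σzᵢ/Kᵢ = 1.327 — both > 1, two phases present.
Binary case is linear: z₁(K₁−1)(1+ψ(K₂−1)) + z₂(K₂−1)(1+ψ(K₁−1)) = 0
⇒ ψ = [z₁(K₁−1)+z₂(K₂−1)] / [−(K₁−1)(K₂−1)] = 0.9763/1.3806 = 0.707
Compositions from xᵢ = zᵢ/(1+ψ(Kᵢ−1)), yᵢ = Kᵢxᵢ:
  n-heptane: x = 0.217, y = 0.701
  n-decane: x = 0.783, y = 0.299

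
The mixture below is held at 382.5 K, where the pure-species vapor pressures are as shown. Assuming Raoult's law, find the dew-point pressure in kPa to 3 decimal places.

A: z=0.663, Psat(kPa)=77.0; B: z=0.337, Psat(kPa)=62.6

Pdew = 71.460 kPa

At the dew point ψ → 1, so Σzᵢ/Kᵢ = 1 with Kᵢ = Pᵢˢᵃᵗ/P ⇒ 1/P = Σzᵢ/Pᵢˢᵃᵗ.
1/P = 0.663/77.0 + 0.337/62.6 = 0.013994 ⇒ P = 71.460 kPa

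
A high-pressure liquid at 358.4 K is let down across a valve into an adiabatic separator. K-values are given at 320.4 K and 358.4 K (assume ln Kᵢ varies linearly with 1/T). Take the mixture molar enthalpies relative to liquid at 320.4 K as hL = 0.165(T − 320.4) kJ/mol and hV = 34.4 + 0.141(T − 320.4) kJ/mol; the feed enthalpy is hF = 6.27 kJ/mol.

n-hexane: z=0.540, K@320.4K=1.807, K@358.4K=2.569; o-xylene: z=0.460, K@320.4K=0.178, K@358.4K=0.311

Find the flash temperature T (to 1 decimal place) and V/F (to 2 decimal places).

T = 325.4 K, V/F = 0.16

Adiabatic flash: solve Rachford–Rice at each trial T, then check hF = ψ·hV(T) + (1−ψ)·hL(T).
  T = 320.4 K: K = (1.807, 0.178), RR gives ψ = 0.087, H_out = 2.990 kJ/mol
  T = 358.4 K: K = (2.569, 0.311), RR gives ψ = 0.491, H_out = 22.698 kJ/mol
  T = 339.4 K: K = (2.176, 0.239), RR gives ψ = 0.318, H_out = 13.942 kJ/mol
  T = 329.9 K: K = (1.988, 0.207), RR gives ψ = 0.216, H_out = 8.934 kJ/mol
  T = 325.1 K: K = (1.896, 0.192), RR gives ψ = 0.155, H_out = 6.086 kJ/mol
  T = 327.5 K: K = (1.942, 0.200), RR gives ψ = 0.186, H_out = 7.544 kJ/mol
Linear interpolation between T = 325.1 (H_out = 6.086) and T = 327.5 (H_out = 7.544) on hF = 6.27 gives T ≈ 325.4 K, at which ψ = 0.16.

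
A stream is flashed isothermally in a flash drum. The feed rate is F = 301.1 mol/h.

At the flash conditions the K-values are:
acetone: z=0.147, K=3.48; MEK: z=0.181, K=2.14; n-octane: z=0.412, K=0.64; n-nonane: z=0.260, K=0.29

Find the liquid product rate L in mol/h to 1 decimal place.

L = 226.6 mol/h

Iterate (Newton) starting at V/F = 0.46:
  V/F = 0.460: g = -0.1462, g' = -0.664 → V/F = 0.240
  V/F = 0.240: g = 0.0058, g' = -0.755 → V/F = 0.248
Converged at V/F = 0.248.
Then V = V/F·F = 0.2476·301.1 = 74.5 mol/h and L = F − V = 226.6 mol/h.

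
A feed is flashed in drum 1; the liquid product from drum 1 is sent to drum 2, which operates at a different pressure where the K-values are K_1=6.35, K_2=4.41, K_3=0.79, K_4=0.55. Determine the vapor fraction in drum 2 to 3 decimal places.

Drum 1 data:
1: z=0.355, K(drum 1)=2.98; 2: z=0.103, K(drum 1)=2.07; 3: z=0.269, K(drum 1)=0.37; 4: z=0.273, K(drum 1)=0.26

Drum 1:
Let ψ₁ = V/F and solve Σ zᵢ(Kᵢ−1)/(1+ψ₁(Kᵢ−1)) = 0.
g(0) = ΣzᵢKᵢ − 1 = 0.442 and g(1) = 1 − Σzᵢ/Kᵢ = -0.946, so a root lies in (0, 1).
Iterate (Newton) starting at ψ₁ = 0.46:
  ψ₁ = 0.460: g = -0.1032, g' = -0.989 → ψ₁ = 0.356
  ψ₁ = 0.356: g = -0.0004, g' = -0.994 → ψ₁ = 0.355
Converged at ψ₁ = 0.355.
Drum-1 compositions:
  1: x = 0.208, y = 0.621
  2: x = 0.075, y = 0.154
  3: x = 0.347, y = 0.128
  4: x = 0.370, y = 0.096
Drum-2 feed = drum-1 liquid: z₂ = (0.2084, 0.0746, 0.3466, 0.3704).
Drum 2:
Material balance + equilibrium reduce to Σ zᵢ(Kᵢ−1)/(1+ψ₂(Kᵢ−1)) = 0.
Check two-phase: ΣzᵢKᵢ = 2.130 > 1 and Σzᵢ/Kᵢ = 1.162 > 1, so g(0) = 1.130 > 0 and g(1) = -0.162 < 0.
Newton iteration, ψ₂⁰ = 0.5:
  ψ₂ = 0.500: g = 0.1010, g' = -0.704 → ψ₂ = 0.643
  ψ₂ = 0.643: g = 0.0118, g' = -0.556 → ψ₂ = 0.665
Converged at ψ₂ = 0.665.
  1: x = 0.046, y = 0.290
  2: x = 0.023, y = 0.101
  3: x = 0.403, y = 0.318
  4: x = 0.529, y = 0.291

V/F (drum 2) = 0.665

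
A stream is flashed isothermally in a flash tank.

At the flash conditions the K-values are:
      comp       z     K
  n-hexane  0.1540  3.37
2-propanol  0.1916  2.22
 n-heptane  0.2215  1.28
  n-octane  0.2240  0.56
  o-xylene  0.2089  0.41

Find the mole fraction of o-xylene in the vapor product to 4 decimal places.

y_o-xylene = 0.1360

Let β = V/F and solve Σ zᵢ(Kᵢ−1)/(1+β(Kᵢ−1)) = 0.
g(0) = ΣzᵢKᵢ − 1 = 0.4389 and g(1) = 1 − Σzᵢ/Kᵢ = -0.2146, so a root lies in (0, 1).
Iterate (Newton) starting at β = 0.58:
  β = 0.5800: g = 0.02425, g' = -0.5103 → β = 0.6275
  β = 0.6275: g = 0.00003, g' = -0.5100 → β = 0.6276
Converged at β = 0.6276.
Compositions from xᵢ = zᵢ/(1+β(Kᵢ−1)), yᵢ = Kᵢxᵢ:
  n-hexane: x = 0.0619, y = 0.2086
  2-propanol: x = 0.1085, y = 0.2409
  n-heptane: x = 0.1884, y = 0.2411
  n-octane: x = 0.3094, y = 0.1733
  o-xylene: x = 0.3317, y = 0.1360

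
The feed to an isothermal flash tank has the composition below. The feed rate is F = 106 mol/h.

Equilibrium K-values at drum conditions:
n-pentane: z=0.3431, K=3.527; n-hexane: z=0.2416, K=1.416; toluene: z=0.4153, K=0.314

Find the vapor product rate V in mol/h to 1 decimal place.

V = 56.8 mol/h

Rachford–Rice: g(β) = Σ zᵢ(Kᵢ−1)/(1+β(Kᵢ−1)) = 0.
Feasibility: ΣzᵢKᵢ = 1.6826, Σzᵢ/Kᵢ = 1.5905 — both > 1, two phases present.
Iterate (Newton) starting at β = 0.36:
  β = 0.3600: g = 0.16309, g' = -0.9770 → β = 0.5269
  β = 0.5269: g = 0.00813, g' = -0.9105 → β = 0.5358
Converged at β = 0.5358.
Then V = β·F = 0.5358·106 = 56.8 mol/h and L = F − V = 49.2 mol/h.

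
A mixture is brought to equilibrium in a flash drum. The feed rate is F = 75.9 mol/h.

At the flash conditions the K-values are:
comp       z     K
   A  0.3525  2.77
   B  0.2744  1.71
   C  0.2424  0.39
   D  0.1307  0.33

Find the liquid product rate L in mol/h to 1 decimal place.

L = 24.2 mol/h

Rachford–Rice: g(V/F) = Σ zᵢ(Kᵢ−1)/(1+V/F(Kᵢ−1)) = 0.
Feasibility: ΣzᵢKᵢ = 1.5833, Σzᵢ/Kᵢ = 1.3053 — both > 1, two phases present.
Newton iteration, V/F⁰ = 0.51:
  V/F = 0.5100: g = 0.12329, g' = -0.7050 → V/F = 0.6849
  V/F = 0.6849: g = -0.00266, g' = -0.7547 → V/F = 0.6813
Converged at V/F = 0.6813.
Then V = V/F·F = 0.6813·75.9 = 51.7 mol/h and L = F − V = 24.2 mol/h.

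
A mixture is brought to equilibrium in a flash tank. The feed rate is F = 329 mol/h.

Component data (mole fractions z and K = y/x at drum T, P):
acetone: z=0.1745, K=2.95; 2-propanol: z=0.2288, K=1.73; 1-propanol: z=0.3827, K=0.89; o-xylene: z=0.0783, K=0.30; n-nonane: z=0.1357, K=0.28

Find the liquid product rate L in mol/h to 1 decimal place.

Let β = V/F and solve Σ zᵢ(Kᵢ−1)/(1+β(Kᵢ−1)) = 0.
g(0) = ΣzᵢKᵢ − 1 = 0.3127 and g(1) = 1 − Σzᵢ/Kᵢ = -0.3670, so a root lies in (0, 1).
Newton iteration, β⁰ = 0.5:
  β = 0.5000: g = 0.01312, g' = -0.5033 → β = 0.5261
  β = 0.5261: g = -0.00007, g' = -0.5090 → β = 0.5259
Converged at β = 0.5259.
Then V = β·F = 0.5259·329 = 173.0 mol/h and L = F − V = 156.0 mol/h.

L = 156.0 mol/h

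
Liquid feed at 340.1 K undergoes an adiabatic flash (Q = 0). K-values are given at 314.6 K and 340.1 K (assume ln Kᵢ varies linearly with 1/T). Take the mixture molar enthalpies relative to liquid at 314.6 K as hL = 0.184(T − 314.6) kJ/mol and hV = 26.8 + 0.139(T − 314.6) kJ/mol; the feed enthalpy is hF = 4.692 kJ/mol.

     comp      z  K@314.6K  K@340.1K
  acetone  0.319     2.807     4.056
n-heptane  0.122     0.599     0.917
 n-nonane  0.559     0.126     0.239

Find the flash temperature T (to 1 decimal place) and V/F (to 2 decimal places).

T = 323.3 K, V/F = 0.12

Adiabatic flash: solve Rachford–Rice at each trial T, then check hF = ψ·hV(T) + (1−ψ)·hL(T).
  T = 314.6 K: K = (2.807, 0.599, 0.126), RR gives ψ = 0.027, H_out = 0.720 kJ/mol
  T = 340.1 K: K = (4.056, 0.917, 0.239), RR gives ψ = 0.262, H_out = 11.408 kJ/mol
  T = 327.4 K: K = (3.401, 0.748, 0.176), RR gives ψ = 0.154, H_out = 6.386 kJ/mol
  T = 321.0 K: K = (3.096, 0.671, 0.149), RR gives ψ = 0.094, H_out = 3.674 kJ/mol
  T = 324.2 K: K = (3.246, 0.709, 0.162), RR gives ψ = 0.125, H_out = 5.053 kJ/mol
  T = 322.6 K: K = (3.170, 0.690, 0.156), RR gives ψ = 0.110, H_out = 4.370 kJ/mol
  T = 323.4 K: K = (3.208, 0.699, 0.159), RR gives ψ = 0.117, H_out = 4.713 kJ/mol
  T = 323.0 K: K = (3.189, 0.694, 0.157), RR gives ψ = 0.113, H_out = 4.542 kJ/mol
  T = 323.2 K: K = (3.199, 0.697, 0.158), RR gives ψ = 0.115, H_out = 4.628 kJ/mol
  T = 323.3 K: K = (3.203, 0.698, 0.159), RR gives ψ = 0.116, H_out = 4.671 kJ/mol
Linear interpolation between T = 323.3 (H_out = 4.671) and T = 323.4 (H_out = 4.713) on hF = 4.692 gives T ≈ 323.3 K, at which ψ = 0.12.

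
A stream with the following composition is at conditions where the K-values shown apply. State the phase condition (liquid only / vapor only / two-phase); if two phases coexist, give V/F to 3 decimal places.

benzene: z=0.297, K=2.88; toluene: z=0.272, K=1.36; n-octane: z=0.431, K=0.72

ΣzᵢKᵢ = 1.536; Σzᵢ/Kᵢ = 0.902.
Since Σzᵢ/Kᵢ < 1 the mixture is above its dew point — single vapor phase.

vapor only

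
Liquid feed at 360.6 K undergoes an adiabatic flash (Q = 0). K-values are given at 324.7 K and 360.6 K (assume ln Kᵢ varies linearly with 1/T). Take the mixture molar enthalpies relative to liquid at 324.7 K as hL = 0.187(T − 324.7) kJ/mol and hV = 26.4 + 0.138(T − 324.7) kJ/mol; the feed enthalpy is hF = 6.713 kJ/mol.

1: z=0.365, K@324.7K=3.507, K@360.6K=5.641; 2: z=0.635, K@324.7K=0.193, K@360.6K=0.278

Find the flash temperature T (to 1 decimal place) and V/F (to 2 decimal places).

Adiabatic flash: solve Rachford–Rice at each trial T, then check hF = ψ·hV(T) + (1−ψ)·hL(T).
  T = 324.7 K: K = (3.507, 0.193), RR gives ψ = 0.199, H_out = 5.254 kJ/mol
  T = 360.6 K: K = (5.641, 0.278), RR gives ψ = 0.369, H_out = 15.799 kJ/mol
  T = 342.6 K: K = (4.501, 0.234), RR gives ψ = 0.295, H_out = 10.875 kJ/mol
  T = 333.6 K: K = (3.983, 0.213), RR gives ψ = 0.251, H_out = 8.177 kJ/mol
  T = 329.1 K: K = (3.738, 0.203), RR gives ψ = 0.226, H_out = 6.737 kJ/mol
  T = 326.9 K: K = (3.622, 0.198), RR gives ψ = 0.213, H_out = 6.006 kJ/mol
Linear interpolation between T = 326.9 (H_out = 6.006) and T = 329.1 (H_out = 6.737) on hF = 6.713 gives T ≈ 329.0 K, at which ψ = 0.23.

T = 329.0 K, V/F = 0.23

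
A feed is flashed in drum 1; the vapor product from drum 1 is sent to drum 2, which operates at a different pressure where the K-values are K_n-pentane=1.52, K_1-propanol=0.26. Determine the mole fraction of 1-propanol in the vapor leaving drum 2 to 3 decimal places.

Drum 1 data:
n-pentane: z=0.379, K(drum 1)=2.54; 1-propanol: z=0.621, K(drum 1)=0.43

Drum 1:
Newton–Raphson from ψ₁ = 0.5:
  ψ₁ = 0.500: g = -0.1653, g' = -0.682 → ψ₁ = 0.257
  ψ₁ = 0.257: g = 0.0031, g' = -0.738 → ψ₁ = 0.262
Converged at ψ₁ = 0.262.
Drum-1 compositions:
  n-pentane: x = 0.270, y = 0.686
  1-propanol: x = 0.730, y = 0.314
Drum-2 feed = drum-1 vapor: z₂ = (0.6862, 0.3138).
Drum 2:
Let ψ₂ = V/F and solve Σ zᵢ(Kᵢ−1)/(1+ψ₂(Kᵢ−1)) = 0.
g(0) = ΣzᵢKᵢ − 1 = 0.125 and g(1) = 1 − Σzᵢ/Kᵢ = -0.658, so a root lies in (0, 1).
Binary case is linear: z₁(K₁−1)(1+ψ₂(K₂−1)) + z₂(K₂−1)(1+ψ₂(K₁−1)) = 0
⇒ ψ₂ = [z₁(K₁−1)+z₂(K₂−1)] / [−(K₁−1)(K₂−1)] = 0.1246/0.3848 = 0.324
  n-pentane: x = 0.587, y = 0.893
  1-propanol: x = 0.413, y = 0.107

y_1-propanol (drum 2) = 0.107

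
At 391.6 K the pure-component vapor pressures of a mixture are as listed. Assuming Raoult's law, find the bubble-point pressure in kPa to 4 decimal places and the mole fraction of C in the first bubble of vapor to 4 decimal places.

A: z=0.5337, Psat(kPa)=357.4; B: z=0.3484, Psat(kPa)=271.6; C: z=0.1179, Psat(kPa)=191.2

At the bubble point ψ → 0, so ΣzᵢKᵢ = 1 with Kᵢ = Pᵢˢᵃᵗ/P ⇒ P = ΣzᵢPᵢˢᵃᵗ.
P = 0.5337·357.4 + 0.3484·271.6 + 0.1179·191.2 = 307.9123 kPa
yᵢ = zᵢPᵢˢᵃᵗ/P ⇒ y_C = 0.1179·191.2/307.9123 = 0.0732

Pbub = 307.9123 kPa, y_C = 0.0732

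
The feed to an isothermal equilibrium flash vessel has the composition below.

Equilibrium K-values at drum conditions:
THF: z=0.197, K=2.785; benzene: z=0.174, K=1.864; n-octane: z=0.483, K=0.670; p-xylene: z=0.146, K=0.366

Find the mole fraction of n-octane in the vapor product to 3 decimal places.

y_n-octane = 0.376

Let β = V/F and solve Σ zᵢ(Kᵢ−1)/(1+β(Kᵢ−1)) = 0.
g(0) = ΣzᵢKᵢ − 1 = 0.250 and g(1) = 1 − Σzᵢ/Kᵢ = -0.284, so a root lies in (0, 1).
Newton–Raphson from β = 0.5:
  β = 0.500: g = -0.0356, g' = -0.440 → β = 0.419
  β = 0.419: g = 0.0005, g' = -0.455 → β = 0.420
Converged at β = 0.420.
Compositions from xᵢ = zᵢ/(1+β(Kᵢ−1)), yᵢ = Kᵢxᵢ:
  THF: x = 0.113, y = 0.314
  benzene: x = 0.128, y = 0.238
  n-octane: x = 0.561, y = 0.376
  p-xylene: x = 0.199, y = 0.073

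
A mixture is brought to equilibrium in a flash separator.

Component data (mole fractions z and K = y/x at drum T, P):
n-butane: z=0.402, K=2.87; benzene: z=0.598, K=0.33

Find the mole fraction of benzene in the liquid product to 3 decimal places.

Rachford–Rice: g(V/F) = Σ zᵢ(Kᵢ−1)/(1+V/F(Kᵢ−1)) = 0.
Check two-phase: ΣzᵢKᵢ = 1.351 > 1 and Σzᵢ/Kᵢ = 1.952 > 1, so g(0) = 0.351 > 0 and g(1) = -0.952 < 0.
Binary case is linear: z₁(K₁−1)(1+V/F(K₂−1)) + z₂(K₂−1)(1+V/F(K₁−1)) = 0
⇒ V/F = [z₁(K₁−1)+z₂(K₂−1)] / [−(K₁−1)(K₂−1)] = 0.3511/1.2529 = 0.280
Compositions from xᵢ = zᵢ/(1+V/F(Kᵢ−1)), yᵢ = Kᵢxᵢ:
  n-butane: x = 0.264, y = 0.757
  benzene: x = 0.736, y = 0.243

x_benzene = 0.736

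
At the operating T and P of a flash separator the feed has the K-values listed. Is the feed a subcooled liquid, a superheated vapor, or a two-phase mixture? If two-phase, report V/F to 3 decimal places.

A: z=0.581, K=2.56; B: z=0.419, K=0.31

two-phase, V/F = 0.573

ΣzᵢKᵢ = 1.617; Σzᵢ/Kᵢ = 1.579.
Both exceed 1, so a two-phase solution exists.
Rachford–Rice: g(ψ) = Σ zᵢ(Kᵢ−1)/(1+ψ(Kᵢ−1)) = 0.
Binary case is linear: z₁(K₁−1)(1+ψ(K₂−1)) + z₂(K₂−1)(1+ψ(K₁−1)) = 0
⇒ ψ = [z₁(K₁−1)+z₂(K₂−1)] / [−(K₁−1)(K₂−1)] = 0.6172/1.0764 = 0.573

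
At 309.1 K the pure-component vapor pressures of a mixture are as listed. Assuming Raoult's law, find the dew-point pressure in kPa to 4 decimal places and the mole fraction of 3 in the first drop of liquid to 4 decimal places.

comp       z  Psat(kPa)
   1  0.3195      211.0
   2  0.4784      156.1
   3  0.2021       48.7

Pdew = 114.5631 kPa, x_3 = 0.4754

At the dew point ψ → 1, so Σzᵢ/Kᵢ = 1 with Kᵢ = Pᵢˢᵃᵗ/P ⇒ 1/P = Σzᵢ/Pᵢˢᵃᵗ.
1/P = 0.3195/211.0 + 0.4784/156.1 + 0.2021/48.7 = 0.0087288 ⇒ P = 114.5631 kPa
xᵢ = zᵢP/Pᵢˢᵃᵗ ⇒ x_3 = 0.2021·114.5631/48.7 = 0.4754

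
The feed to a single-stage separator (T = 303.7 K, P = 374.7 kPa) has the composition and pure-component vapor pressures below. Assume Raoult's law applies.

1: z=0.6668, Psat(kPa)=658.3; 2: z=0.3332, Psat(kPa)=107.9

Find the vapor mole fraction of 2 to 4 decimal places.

Raoult's law: Kᵢ = Pᵢˢᵃᵗ/P = Pᵢˢᵃᵗ/374.7.
  K_1 = 658.3/374.7 = 1.756872, K_2 = 107.9/374.7 = 0.287964
Let β = V/F and solve Σ zᵢ(Kᵢ−1)/(1+β(Kᵢ−1)) = 0.
Feasibility: ΣzᵢKᵢ = 1.2674, Σzᵢ/Kᵢ = 1.5366 — both > 1, two phases present.
Newton iteration, β⁰ = 0.6:
  β = 0.6000: g = -0.06714, g' = -0.6956 → β = 0.5035
  β = 0.5035: g = -0.00440, g' = -0.6108 → β = 0.4963
  β = 0.4963: g = -0.00002, g' = -0.6059 → β = 0.4962
Converged at β = 0.4962.
Compositions from xᵢ = zᵢ/(1+β(Kᵢ−1)), yᵢ = Kᵢxᵢ:
  1: x = 0.4847, y = 0.8516
  2: x = 0.5153, y = 0.1484

y_2 = 0.1484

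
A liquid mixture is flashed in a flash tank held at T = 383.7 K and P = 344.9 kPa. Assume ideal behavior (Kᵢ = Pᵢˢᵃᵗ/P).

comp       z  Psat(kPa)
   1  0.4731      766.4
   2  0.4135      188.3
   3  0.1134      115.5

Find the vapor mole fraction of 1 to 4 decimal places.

Raoult's law: Kᵢ = Pᵢˢᵃᵗ/P = Pᵢˢᵃᵗ/344.9.
  K_1 = 766.4/344.9 = 2.222093, K_2 = 188.3/344.9 = 0.545955, K_3 = 115.5/344.9 = 0.334880
Material balance + equilibrium reduce to Σ zᵢ(Kᵢ−1)/(1+β(Kᵢ−1)) = 0.
Feasibility: ΣzᵢKᵢ = 1.3150, Σzᵢ/Kᵢ = 1.3089 — both > 1, two phases present.
Iterate (Newton) starting at β = 0.5:
  β = 0.5000: g = 0.00299, g' = -0.5275 → β = 0.5057
Converged at β = 0.5057.
Compositions from xᵢ = zᵢ/(1+β(Kᵢ−1)), yᵢ = Kᵢxᵢ:
  1: x = 0.2924, y = 0.6498
  2: x = 0.5367, y = 0.2930
  3: x = 0.1709, y = 0.0572

y_1 = 0.6498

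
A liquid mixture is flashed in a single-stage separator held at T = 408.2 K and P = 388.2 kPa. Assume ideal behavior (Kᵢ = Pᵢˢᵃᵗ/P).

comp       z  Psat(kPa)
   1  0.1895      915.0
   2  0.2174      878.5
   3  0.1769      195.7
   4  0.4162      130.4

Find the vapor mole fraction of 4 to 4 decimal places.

Raoult's law: Kᵢ = Pᵢˢᵃᵗ/P = Pᵢˢᵃᵗ/388.2.
  K_1 = 915.0/388.2 = 2.357032, K_2 = 878.5/388.2 = 2.263009, K_3 = 195.7/388.2 = 0.504122, K_4 = 130.4/388.2 = 0.335909
Newton iteration, β⁰ = 0.42:
  β = 0.4200: g = -0.15089, g' = -0.7120 → β = 0.2081
  β = 0.2081: g = -0.00056, g' = -0.7309 → β = 0.2073
Converged at β = 0.2073.
Compositions from xᵢ = zᵢ/(1+β(Kᵢ−1)), yᵢ = Kᵢxᵢ:
  1: x = 0.1479, y = 0.3486
  2: x = 0.1723, y = 0.3899
  3: x = 0.1972, y = 0.0994
  4: x = 0.4827, y = 0.1621

y_4 = 0.1621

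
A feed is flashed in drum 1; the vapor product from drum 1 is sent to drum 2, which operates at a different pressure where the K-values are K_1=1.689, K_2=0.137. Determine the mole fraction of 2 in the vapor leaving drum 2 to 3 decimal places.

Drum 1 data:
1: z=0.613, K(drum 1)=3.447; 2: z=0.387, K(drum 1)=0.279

y_2 (drum 2) = 0.061

Drum 1:
Let ψ₁ = V/F and solve Σ zᵢ(Kᵢ−1)/(1+ψ₁(Kᵢ−1)) = 0.
Feasibility: ΣzᵢKᵢ = 2.221, Σzᵢ/Kᵢ = 1.565 — both > 1, two phases present.
Newton iteration, ψ₁⁰ = 0.5:
  ψ₁ = 0.500: g = 0.2383, g' = -1.234 → ψ₁ = 0.693
  ψ₁ = 0.693: g = -0.0013, g' = -1.309 → ψ₁ = 0.692
Converged at ψ₁ = 0.692.
Drum-1 compositions:
  1: x = 0.228, y = 0.784
  2: x = 0.772, y = 0.216
Drum-2 feed = drum-1 vapor: z₂ = (0.7845, 0.2155).
Drum 2:
Let ψ₂ = V/F and solve Σ zᵢ(Kᵢ−1)/(1+ψ₂(Kᵢ−1)) = 0.
Feasibility: ΣzᵢKᵢ = 1.355, Σzᵢ/Kᵢ = 2.037 — both > 1, two phases present.
Binary case is linear: z₁(K₁−1)(1+ψ₂(K₂−1)) + z₂(K₂−1)(1+ψ₂(K₁−1)) = 0
⇒ ψ₂ = [z₁(K₁−1)+z₂(K₂−1)] / [−(K₁−1)(K₂−1)] = 0.3545/0.5946 = 0.596
  1: x = 0.556, y = 0.939
  2: x = 0.444, y = 0.061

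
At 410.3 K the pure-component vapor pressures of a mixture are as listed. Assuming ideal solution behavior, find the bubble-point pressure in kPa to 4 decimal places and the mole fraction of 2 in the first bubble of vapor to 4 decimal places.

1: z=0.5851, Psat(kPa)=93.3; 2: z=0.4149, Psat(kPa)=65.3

At the bubble point ψ → 0, so ΣzᵢKᵢ = 1 with Kᵢ = Pᵢˢᵃᵗ/P ⇒ P = ΣzᵢPᵢˢᵃᵗ.
P = 0.5851·93.3 + 0.4149·65.3 = 81.6828 kPa
yᵢ = zᵢPᵢˢᵃᵗ/P ⇒ y_2 = 0.4149·65.3/81.6828 = 0.3317

Pbub = 81.6828 kPa, y_2 = 0.3317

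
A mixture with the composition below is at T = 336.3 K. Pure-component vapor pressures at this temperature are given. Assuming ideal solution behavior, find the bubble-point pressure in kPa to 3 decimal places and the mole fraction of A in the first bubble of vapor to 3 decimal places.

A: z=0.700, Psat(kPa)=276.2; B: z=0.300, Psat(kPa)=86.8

At the bubble point ψ → 0, so ΣzᵢKᵢ = 1 with Kᵢ = Pᵢˢᵃᵗ/P ⇒ P = ΣzᵢPᵢˢᵃᵗ.
P = 0.700·276.2 + 0.300·86.8 = 219.380 kPa
yᵢ = zᵢPᵢˢᵃᵗ/P ⇒ y_A = 0.700·276.2/219.380 = 0.881

Pbub = 219.380 kPa, y_A = 0.881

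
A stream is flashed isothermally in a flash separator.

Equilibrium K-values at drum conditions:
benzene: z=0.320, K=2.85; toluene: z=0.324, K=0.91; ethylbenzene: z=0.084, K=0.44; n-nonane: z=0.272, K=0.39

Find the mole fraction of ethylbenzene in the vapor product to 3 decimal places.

Rachford–Rice: g(V/F) = Σ zᵢ(Kᵢ−1)/(1+V/F(Kᵢ−1)) = 0.
Check two-phase: ΣzᵢKᵢ = 1.350 > 1 and Σzᵢ/Kᵢ = 1.357 > 1, so g(0) = 0.350 > 0 and g(1) = -0.357 < 0.
Newton–Raphson from V/F = 0.6:
  V/F = 0.600: g = -0.0828, g' = -0.560 → V/F = 0.452
Converged at V/F = 0.452.
Compositions from xᵢ = zᵢ/(1+V/F(Kᵢ−1)), yᵢ = Kᵢxᵢ:
  benzene: x = 0.174, y = 0.497
  toluene: x = 0.338, y = 0.307
  ethylbenzene: x = 0.112, y = 0.049
  n-nonane: x = 0.376, y = 0.146

y_ethylbenzene = 0.049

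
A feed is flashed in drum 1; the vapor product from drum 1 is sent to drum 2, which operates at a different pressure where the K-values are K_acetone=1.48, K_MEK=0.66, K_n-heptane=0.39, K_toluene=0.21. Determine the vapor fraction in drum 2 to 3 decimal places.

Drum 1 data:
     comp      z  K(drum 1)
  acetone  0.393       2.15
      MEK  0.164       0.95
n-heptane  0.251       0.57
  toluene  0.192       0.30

V/F (drum 2) = 0.239

Drum 1:
Material balance + equilibrium reduce to Σ zᵢ(Kᵢ−1)/(1+ψ₁(Kᵢ−1)) = 0.
g(0) = ΣzᵢKᵢ − 1 = 0.201 and g(1) = 1 − Σzᵢ/Kᵢ = -0.436, so a root lies in (0, 1).
Iterate (Newton) starting at ψ₁ = 0.5:
  ψ₁ = 0.500: g = -0.0657, g' = -0.508 → ψ₁ = 0.371
  ψ₁ = 0.371: g = -0.0013, g' = -0.493 → ψ₁ = 0.368
Converged at ψ₁ = 0.368.
Drum-1 compositions:
  acetone: x = 0.276, y = 0.594
  MEK: x = 0.167, y = 0.159
  n-heptane: x = 0.298, y = 0.170
  toluene: x = 0.259, y = 0.078
Drum-2 feed = drum-1 vapor: z₂ = (0.5937, 0.1587, 0.1700, 0.0776).
Drum 2:
Let ψ₂ = V/F and solve Σ zᵢ(Kᵢ−1)/(1+ψ₂(Kᵢ−1)) = 0.
Check two-phase: ΣzᵢKᵢ = 1.066 > 1 and Σzᵢ/Kᵢ = 1.447 > 1, so g(0) = 0.066 > 0 and g(1) = -0.447 < 0.
Newton iteration, ψ₂⁰ = 0.64:
  ψ₂ = 0.640: g = -0.1450, g' = -0.478 → ψ₂ = 0.337
  ψ₂ = 0.337: g = -0.0296, g' = -0.315 → ψ₂ = 0.243
  ψ₂ = 0.243: g = -0.0011, g' = -0.293 → ψ₂ = 0.239
Converged at ψ₂ = 0.239.
  acetone: x = 0.533, y = 0.788
  MEK: x = 0.173, y = 0.114
  n-heptane: x = 0.199, y = 0.078
  toluene: x = 0.096, y = 0.020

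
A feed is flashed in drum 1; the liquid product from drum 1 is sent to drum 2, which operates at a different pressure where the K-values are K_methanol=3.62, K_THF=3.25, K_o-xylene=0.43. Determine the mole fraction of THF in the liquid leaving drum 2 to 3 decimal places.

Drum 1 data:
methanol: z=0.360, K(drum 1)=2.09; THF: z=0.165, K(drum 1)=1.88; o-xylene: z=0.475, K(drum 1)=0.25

Drum 1:
Material balance + equilibrium reduce to Σ zᵢ(Kᵢ−1)/(1+ψ₁(Kᵢ−1)) = 0.
Feasibility: ΣzᵢKᵢ = 1.181, Σzᵢ/Kᵢ = 2.160 — both > 1, two phases present.
Newton–Raphson from ψ₁ = 0.47:
  ψ₁ = 0.470: g = -0.1880, g' = -0.888 → ψ₁ = 0.258
  ψ₁ = 0.258: g = -0.0174, g' = -0.756 → ψ₁ = 0.235
Converged at ψ₁ = 0.235.
Drum-1 compositions:
  methanol: x = 0.287, y = 0.599
  THF: x = 0.137, y = 0.257
  o-xylene: x = 0.577, y = 0.144
Drum-2 feed = drum-1 liquid: z₂ = (0.2865, 0.1367, 0.5768).
Drum 2:
Let ψ₂ = V/F and solve Σ zᵢ(Kᵢ−1)/(1+ψ₂(Kᵢ−1)) = 0.
g(0) = ΣzᵢKᵢ − 1 = 0.729 and g(1) = 1 − Σzᵢ/Kᵢ = -0.463, so a root lies in (0, 1).
Iterate (Newton) starting at ψ₂ = 0.5:
  ψ₂ = 0.500: g = 0.0099, g' = -0.888 → ψ₂ = 0.511
Converged at ψ₂ = 0.511.
  methanol: x = 0.122, y = 0.443
  THF: x = 0.064, y = 0.207
  o-xylene: x = 0.814, y = 0.350

x_THF (drum 2) = 0.064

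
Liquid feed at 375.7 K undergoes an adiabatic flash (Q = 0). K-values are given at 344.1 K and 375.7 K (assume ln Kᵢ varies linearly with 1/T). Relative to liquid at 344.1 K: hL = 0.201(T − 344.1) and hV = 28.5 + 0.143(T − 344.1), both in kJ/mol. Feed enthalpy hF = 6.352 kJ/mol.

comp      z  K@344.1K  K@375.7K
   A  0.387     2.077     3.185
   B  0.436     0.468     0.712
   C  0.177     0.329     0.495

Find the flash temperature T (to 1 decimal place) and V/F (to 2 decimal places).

T = 348.1 K, V/F = 0.20

Adiabatic flash: solve Rachford–Rice at each trial T, then check hF = ψ·hV(T) + (1−ψ)·hL(T).
  T = 344.1 K: K = (2.077, 0.468, 0.329), RR gives ψ = 0.107, H_out = 3.041 kJ/mol
  T = 375.7 K: K = (3.185, 0.712, 0.495), RR gives ψ = 0.787, H_out = 27.352 kJ/mol
  T = 359.9 K: K = (2.596, 0.583, 0.407), RR gives ψ = 0.436, H_out = 15.215 kJ/mol
  T = 352.0 K: K = (2.328, 0.523, 0.367), RR gives ψ = 0.278, H_out = 9.377 kJ/mol
  T = 348.1 K: K = (2.202, 0.496, 0.348), RR gives ψ = 0.196, H_out = 6.348 kJ/mol
  T = 350.1 K: K = (2.266, 0.510, 0.358), RR gives ψ = 0.239, H_out = 7.920 kJ/mol
Linear interpolation between T = 348.1 (H_out = 6.348) and T = 350.1 (H_out = 7.920) on hF = 6.352 gives T ≈ 348.1 K, at which ψ = 0.20.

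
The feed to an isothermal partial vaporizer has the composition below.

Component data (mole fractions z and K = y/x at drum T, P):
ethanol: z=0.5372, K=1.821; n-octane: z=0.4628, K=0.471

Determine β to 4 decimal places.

Binary case is linear: z₁(K₁−1)(1+β(K₂−1)) + z₂(K₂−1)(1+β(K₁−1)) = 0
⇒ β = [z₁(K₁−1)+z₂(K₂−1)] / [−(K₁−1)(K₂−1)] = 0.19622/0.43431 = 0.4518

β = 0.4518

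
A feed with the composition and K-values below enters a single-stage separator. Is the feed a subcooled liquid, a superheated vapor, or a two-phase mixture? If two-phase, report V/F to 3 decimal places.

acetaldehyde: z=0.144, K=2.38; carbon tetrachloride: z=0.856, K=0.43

ΣzᵢKᵢ = 0.711; Σzᵢ/Kᵢ = 2.051.
Since ΣzᵢKᵢ < 1 the mixture is below its bubble point — single liquid phase.

subcooled liquid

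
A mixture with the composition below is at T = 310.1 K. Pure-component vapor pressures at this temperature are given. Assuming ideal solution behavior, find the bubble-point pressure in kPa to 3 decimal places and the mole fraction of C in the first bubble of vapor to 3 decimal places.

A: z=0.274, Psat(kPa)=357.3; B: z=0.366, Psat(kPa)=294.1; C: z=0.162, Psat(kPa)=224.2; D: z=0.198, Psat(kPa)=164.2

At the bubble point ψ → 0, so ΣzᵢKᵢ = 1 with Kᵢ = Pᵢˢᵃᵗ/P ⇒ P = ΣzᵢPᵢˢᵃᵗ.
P = 0.274·357.3 + 0.366·294.1 + 0.162·224.2 + 0.198·164.2 = 274.373 kPa
yᵢ = zᵢPᵢˢᵃᵗ/P ⇒ y_C = 0.162·224.2/274.373 = 0.132

Pbub = 274.373 kPa, y_C = 0.132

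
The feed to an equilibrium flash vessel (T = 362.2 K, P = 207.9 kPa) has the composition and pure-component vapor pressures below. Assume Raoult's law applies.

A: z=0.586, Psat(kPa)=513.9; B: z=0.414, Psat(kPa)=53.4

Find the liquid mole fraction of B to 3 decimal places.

x_B = 0.664

Raoult's law: Kᵢ = Pᵢˢᵃᵗ/P = Pᵢˢᵃᵗ/207.9.
  K_A = 513.9/207.9 = 2.47186, K_B = 53.4/207.9 = 0.25685
Let β = V/F and solve Σ zᵢ(Kᵢ−1)/(1+β(Kᵢ−1)) = 0.
Check two-phase: ΣzᵢKᵢ = 1.555 > 1 and Σzᵢ/Kᵢ = 1.849 > 1, so g(0) = 0.555 > 0 and g(1) = -0.849 < 0.
Binary case is linear: z₁(K₁−1)(1+β(K₂−1)) + z₂(K₂−1)(1+β(K₁−1)) = 0
⇒ β = [z₁(K₁−1)+z₂(K₂−1)] / [−(K₁−1)(K₂−1)] = 0.5548/1.0938 = 0.507
Compositions from xᵢ = zᵢ/(1+β(Kᵢ−1)), yᵢ = Kᵢxᵢ:
  A: x = 0.336, y = 0.829
  B: x = 0.664, y = 0.171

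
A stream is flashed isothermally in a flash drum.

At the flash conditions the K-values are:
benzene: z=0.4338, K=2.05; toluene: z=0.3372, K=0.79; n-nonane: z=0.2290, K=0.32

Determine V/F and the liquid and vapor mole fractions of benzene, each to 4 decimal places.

V/F = 0.4647, x_benzene = 0.2915, y_benzene = 0.5977

Newton–Raphson from V/F = 0.5:
  V/F = 0.5000: g = -0.01638, g' = -0.4673 → V/F = 0.4650
  V/F = 0.4650: g = -0.00012, g' = -0.4606 → V/F = 0.4647
Converged at V/F = 0.4647.
Compositions from xᵢ = zᵢ/(1+V/F(Kᵢ−1)), yᵢ = Kᵢxᵢ:
  benzene: x = 0.2915, y = 0.5977
  toluene: x = 0.3737, y = 0.2952
  n-nonane: x = 0.3348, y = 0.1071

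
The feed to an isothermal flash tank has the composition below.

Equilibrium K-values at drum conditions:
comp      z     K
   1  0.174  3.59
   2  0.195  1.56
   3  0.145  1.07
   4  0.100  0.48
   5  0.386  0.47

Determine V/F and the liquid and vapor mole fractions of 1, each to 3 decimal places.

Material balance + equilibrium reduce to Σ zᵢ(Kᵢ−1)/(1+V/F(Kᵢ−1)) = 0.
Check two-phase: ΣzᵢKᵢ = 1.313 > 1 and Σzᵢ/Kᵢ = 1.339 > 1, so g(0) = 0.313 > 0 and g(1) = -0.339 < 0.
Newton–Raphson from V/F = 0.5:
  V/F = 0.500: g = -0.0571, g' = -0.510 → V/F = 0.388
  V/F = 0.388: g = 0.0017, g' = -0.547 → V/F = 0.391
Converged at V/F = 0.391.
Compositions from xᵢ = zᵢ/(1+V/F(Kᵢ−1)), yᵢ = Kᵢxᵢ:
  1: x = 0.086, y = 0.310
  2: x = 0.160, y = 0.250
  3: x = 0.141, y = 0.151
  4: x = 0.126, y = 0.060
  5: x = 0.487, y = 0.229

V/F = 0.391, x_1 = 0.086, y_1 = 0.310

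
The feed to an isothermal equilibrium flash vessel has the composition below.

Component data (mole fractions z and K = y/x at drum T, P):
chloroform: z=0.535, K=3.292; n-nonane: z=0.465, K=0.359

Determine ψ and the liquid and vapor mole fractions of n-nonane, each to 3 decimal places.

ψ = 0.632, x_n-nonane = 0.781, y_n-nonane = 0.281

Binary case is linear: z₁(K₁−1)(1+ψ(K₂−1)) + z₂(K₂−1)(1+ψ(K₁−1)) = 0
⇒ ψ = [z₁(K₁−1)+z₂(K₂−1)] / [−(K₁−1)(K₂−1)] = 0.9282/1.4692 = 0.632
Compositions from xᵢ = zᵢ/(1+ψ(Kᵢ−1)), yᵢ = Kᵢxᵢ:
  chloroform: x = 0.219, y = 0.719
  n-nonane: x = 0.781, y = 0.281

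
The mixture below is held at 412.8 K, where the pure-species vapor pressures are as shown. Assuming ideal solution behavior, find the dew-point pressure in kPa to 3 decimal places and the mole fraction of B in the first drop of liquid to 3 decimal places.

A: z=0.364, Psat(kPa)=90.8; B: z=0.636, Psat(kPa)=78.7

At the dew point ψ → 1, so Σzᵢ/Kᵢ = 1 with Kᵢ = Pᵢˢᵃᵗ/P ⇒ 1/P = Σzᵢ/Pᵢˢᵃᵗ.
1/P = 0.364/90.8 + 0.636/78.7 = 0.012090 ⇒ P = 82.712 kPa
xᵢ = zᵢP/Pᵢˢᵃᵗ ⇒ x_B = 0.636·82.712/78.7 = 0.668

Pdew = 82.712 kPa, x_B = 0.668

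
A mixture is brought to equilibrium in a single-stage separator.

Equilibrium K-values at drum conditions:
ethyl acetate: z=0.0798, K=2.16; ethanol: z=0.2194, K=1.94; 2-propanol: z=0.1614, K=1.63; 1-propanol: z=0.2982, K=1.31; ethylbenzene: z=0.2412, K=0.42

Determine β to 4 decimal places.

β = 0.9031

Material balance + equilibrium reduce to Σ zᵢ(Kᵢ−1)/(1+β(Kᵢ−1)) = 0.
Feasibility: ΣzᵢKᵢ = 1.3530, Σzᵢ/Kᵢ = 1.0510 — both > 1, two phases present.
Newton iteration, β⁰ = 0.67:
  β = 0.6700: g = 0.09786, g' = -0.3754 → β = 0.9307
  β = 0.9307: g = -0.01364, g' = -0.5058 → β = 0.9037
  β = 0.9037: g = -0.00030, g' = -0.4841 → β = 0.9031
Converged at β = 0.9031.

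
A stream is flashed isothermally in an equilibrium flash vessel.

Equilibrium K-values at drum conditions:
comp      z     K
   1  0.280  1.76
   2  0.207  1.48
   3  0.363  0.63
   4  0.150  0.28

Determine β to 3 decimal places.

Rachford–Rice: g(β) = Σ zᵢ(Kᵢ−1)/(1+β(Kᵢ−1)) = 0.
g(0) = ΣzᵢKᵢ − 1 = 0.070 and g(1) = 1 − Σzᵢ/Kᵢ = -0.411, so a root lies in (0, 1).
Iterate (Newton) starting at β = 0.5:
  β = 0.500: g = -0.0992, g' = -0.381 → β = 0.239
  β = 0.239: g = -0.0087, g' = -0.327 → β = 0.213
Converged at β = 0.213.

β = 0.213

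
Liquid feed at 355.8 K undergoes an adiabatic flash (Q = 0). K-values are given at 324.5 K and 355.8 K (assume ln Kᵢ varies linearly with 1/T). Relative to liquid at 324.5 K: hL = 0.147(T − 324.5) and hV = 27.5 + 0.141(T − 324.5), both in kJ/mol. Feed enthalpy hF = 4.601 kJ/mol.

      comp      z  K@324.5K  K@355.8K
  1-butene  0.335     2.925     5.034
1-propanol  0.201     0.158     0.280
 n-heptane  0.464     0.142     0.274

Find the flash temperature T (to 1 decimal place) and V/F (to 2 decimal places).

Adiabatic flash: solve Rachford–Rice at each trial T, then check hF = ψ·hV(T) + (1−ψ)·hL(T).
  T = 324.5 K: K = (2.925, 0.158, 0.142), RR gives ψ = 0.047, H_out = 1.298 kJ/mol
  T = 355.8 K: K = (5.034, 0.280, 0.274), RR gives ψ = 0.298, H_out = 12.733 kJ/mol
  T = 340.1 K: K = (3.882, 0.213, 0.200), RR gives ψ = 0.190, H_out = 7.503 kJ/mol
  T = 332.3 K: K = (3.381, 0.184, 0.169), RR gives ψ = 0.126, H_out = 4.609 kJ/mol
  T = 328.4 K: K = (3.147, 0.171, 0.155), RR gives ψ = 0.089, H_out = 3.021 kJ/mol
  T = 330.4 K: K = (3.266, 0.177, 0.162), RR gives ψ = 0.109, H_out = 3.850 kJ/mol
Linear interpolation between T = 330.4 (H_out = 3.850) and T = 332.3 (H_out = 4.609) on hF = 4.601 gives T ≈ 332.3 K, at which ψ = 0.13.

T = 332.3 K, V/F = 0.13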